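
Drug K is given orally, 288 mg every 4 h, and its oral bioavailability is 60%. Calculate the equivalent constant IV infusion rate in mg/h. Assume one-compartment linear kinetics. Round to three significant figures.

Equivalent systemic input: infusion rate = F·D/τ.
Rate = 0.6 × 288 / 4 = 43.20 mg/h

43.2 mg/h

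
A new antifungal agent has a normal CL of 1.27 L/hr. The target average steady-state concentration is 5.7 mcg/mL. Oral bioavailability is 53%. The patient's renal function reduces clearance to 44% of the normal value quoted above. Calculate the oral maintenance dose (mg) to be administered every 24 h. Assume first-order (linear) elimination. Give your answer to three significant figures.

Patient clearance = 0.44 × 1.270 = 0.5588 L/h
D = CL × Css × τ / F = 0.5588 × 5.7 × 24 / 0.53 = 144.2 mg

144 mg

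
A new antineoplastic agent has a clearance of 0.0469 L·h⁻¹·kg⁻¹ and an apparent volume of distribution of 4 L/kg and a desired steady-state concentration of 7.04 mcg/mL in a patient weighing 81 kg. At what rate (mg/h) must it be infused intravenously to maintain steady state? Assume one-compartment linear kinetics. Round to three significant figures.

26.7 mg/h

CL = 0.0469 L·h⁻¹·kg⁻¹ × 81 kg = 3.799 L/h
R₀ = 3.799 × 7.04 = 26.74 mg/h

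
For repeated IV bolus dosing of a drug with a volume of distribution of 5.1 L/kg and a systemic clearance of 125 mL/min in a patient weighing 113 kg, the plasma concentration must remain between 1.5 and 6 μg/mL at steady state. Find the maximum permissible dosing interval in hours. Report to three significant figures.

Vd = 5.1 L/kg × 113 kg = 576.3 L
Convert clearance: 125 mL/min × 60 min/h ÷ 1000 mL/L = 7.500 L/h
k = CL / Vd = 7.500 / 576.3 = 0.01301 h⁻¹
Between IV bolus doses, concentration decays as C = C₀·e^(−kτ), so C_peak/C_trough = e^(kτ).
τ_max = ln(C_peak/C_trough) / k = ln(6/1.5) / 0.01301 = 1.386 / 0.01301 = 106.5 h

107 h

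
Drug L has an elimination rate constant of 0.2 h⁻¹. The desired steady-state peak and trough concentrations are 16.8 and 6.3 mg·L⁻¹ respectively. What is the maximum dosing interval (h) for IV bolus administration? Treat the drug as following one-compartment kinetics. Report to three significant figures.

Between IV bolus doses, concentration decays as C = C₀·e^(−kτ), so C_peak/C_trough = e^(kτ).
τ_max = ln(C_peak/C_trough) / k = ln(16.8/6.3) / 0.2000 = 0.9808 / 0.2000 = 4.904 h

4.90 h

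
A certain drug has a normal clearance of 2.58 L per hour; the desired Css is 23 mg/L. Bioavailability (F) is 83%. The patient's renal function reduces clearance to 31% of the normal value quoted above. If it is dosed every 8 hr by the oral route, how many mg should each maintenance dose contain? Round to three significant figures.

177 mg

Patient clearance = 0.31 × 2.580 = 0.7998 L/h
D = CL × Css × τ / F = 0.7998 × 23 × 8 / 0.83 = 177.3 mg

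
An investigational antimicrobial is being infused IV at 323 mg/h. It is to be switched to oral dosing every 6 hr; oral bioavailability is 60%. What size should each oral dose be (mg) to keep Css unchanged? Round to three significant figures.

To maintain the same Css, the systemic dosing rate must be unchanged: F·D/τ = infusion rate.
D = rate × τ / F = 323 × 6 / 0.6 = 3230 mg

3230 mg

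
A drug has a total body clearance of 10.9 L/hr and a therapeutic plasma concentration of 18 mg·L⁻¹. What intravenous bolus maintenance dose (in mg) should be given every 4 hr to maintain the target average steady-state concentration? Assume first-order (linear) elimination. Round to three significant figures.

785 mg

At steady state, dose per interval replaces the amount cleared in that interval: D/τ = CL·Css.
D = CL × Css × τ = 10.90 × 18 × 4 = 784.8 mg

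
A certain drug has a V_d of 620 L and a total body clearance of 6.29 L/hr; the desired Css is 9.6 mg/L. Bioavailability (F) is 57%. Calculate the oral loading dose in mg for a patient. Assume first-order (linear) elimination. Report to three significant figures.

LD = Vd × C / F = 620.0 × 9.600 / 0.57 = 10440 mg

10400 mg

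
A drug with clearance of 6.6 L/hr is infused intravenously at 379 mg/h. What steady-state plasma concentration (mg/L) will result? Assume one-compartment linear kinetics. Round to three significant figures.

Css = rate / CL = 379 / 6.600 = 57.42 mg/L

57.4 mg/L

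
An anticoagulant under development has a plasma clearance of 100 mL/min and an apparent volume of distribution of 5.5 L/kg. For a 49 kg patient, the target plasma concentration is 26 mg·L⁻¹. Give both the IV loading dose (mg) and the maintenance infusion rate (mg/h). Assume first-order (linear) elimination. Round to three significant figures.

(a) 7010 mg; (b) 156 mg/h

Vd = 5.5 L/kg × 49 kg = 269.5 L
Loading dose = Vd × C = 269.5 × 26 = 7007 mg
Convert clearance: 100 mL/min × 60 min/h ÷ 1000 mL/L = 6.000 L/h
Maintenance: replace elimination → rate = CL × Css = 6.000 × 26 = 156.0 mg/h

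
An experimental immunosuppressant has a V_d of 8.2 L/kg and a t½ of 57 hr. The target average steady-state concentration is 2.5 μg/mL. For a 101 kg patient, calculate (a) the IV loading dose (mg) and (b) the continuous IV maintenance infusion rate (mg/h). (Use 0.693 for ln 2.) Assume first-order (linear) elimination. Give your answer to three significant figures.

Vd = 8.2 L/kg × 101 kg = 828.2 L
LD = Vd × C = 828.2 × 2.5 = 2071 mg
CL = 0.693 × Vd / t½ = 0.693 × 828.2 / 57 = 10.07 L/h
Infusion rate = CL × Css = 10.07 × 2.5 = 25.18 mg/h

(a) 2070 mg; (b) 25.2 mg/h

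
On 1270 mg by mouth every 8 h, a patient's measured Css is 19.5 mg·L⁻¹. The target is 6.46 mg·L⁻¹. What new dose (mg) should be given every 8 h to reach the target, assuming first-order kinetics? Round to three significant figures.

With linear kinetics, Css is proportional to dose rate (D/τ) at fixed clearance.
D₂ = D₁ × (Css,target / Css,current) = 1270 × 6.46/19.5 = 420.7 mg

421 mg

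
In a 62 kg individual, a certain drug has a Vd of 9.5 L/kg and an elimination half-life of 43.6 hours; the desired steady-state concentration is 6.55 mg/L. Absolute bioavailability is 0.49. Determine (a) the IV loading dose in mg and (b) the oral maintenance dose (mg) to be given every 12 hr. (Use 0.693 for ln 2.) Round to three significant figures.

Total Vd = 9.5 × 62 = 589.0 L
LD = Vd × C = 589.0 × 6.55 = 3858 mg
CL = 0.693 × Vd / t½ = 0.693 × 589.0 / 43.6 = 9.362 L/h
D = CL × Css × τ / F = 9.362 × 6.55 × 12 / 0.49 = 1502 mg

(a) 3860 mg; (b) 1500 mg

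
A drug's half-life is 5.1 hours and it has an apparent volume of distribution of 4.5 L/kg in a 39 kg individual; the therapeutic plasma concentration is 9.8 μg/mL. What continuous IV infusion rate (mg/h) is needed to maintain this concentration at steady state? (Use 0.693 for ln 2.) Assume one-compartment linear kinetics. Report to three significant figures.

234 mg/h

Total Vd = 4.5 × 39 = 175.5 L
k = 0.693/5.1 = 0.1359 h⁻¹, so CL = k·Vd = 0.1359 × 175.5 = 23.85 L/h
Infusion rate = CL × Css = 23.85 × 9.8 = 233.7 mg/h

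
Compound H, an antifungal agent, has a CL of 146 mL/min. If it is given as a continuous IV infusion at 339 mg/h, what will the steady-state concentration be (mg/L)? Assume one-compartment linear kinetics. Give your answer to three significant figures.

CL = 146 mL/min × 60/1000 = 8.760 L/h
Css = rate / CL = 339 / 8.760 = 38.70 mg/L

38.7 mg/L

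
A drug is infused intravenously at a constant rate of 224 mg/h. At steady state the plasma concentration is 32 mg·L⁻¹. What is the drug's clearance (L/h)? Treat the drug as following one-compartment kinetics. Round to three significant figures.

At steady state, infusion rate = CL × Css, so CL = rate / Css.
CL = 224 / 32 = 7.000 L/h

7.00 L/h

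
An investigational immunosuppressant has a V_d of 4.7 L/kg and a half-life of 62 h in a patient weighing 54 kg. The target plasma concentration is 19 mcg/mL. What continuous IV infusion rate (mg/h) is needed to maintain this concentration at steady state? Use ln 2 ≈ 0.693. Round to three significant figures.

53.9 mg/h

Vd = 4.7 L/kg × 54 kg = 253.8 L
k = 0.693/62 = 0.01118 h⁻¹, so CL = k·Vd = 0.01118 × 253.8 = 2.837 L/h
Infusion rate = CL × Css = 2.837 × 19 = 53.90 mg/h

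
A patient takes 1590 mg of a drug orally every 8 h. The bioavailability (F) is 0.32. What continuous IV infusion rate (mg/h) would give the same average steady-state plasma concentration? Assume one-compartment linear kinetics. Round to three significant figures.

Equivalent systemic input: infusion rate = F·D/τ.
Rate = 0.32 × 1590 / 8 = 63.60 mg/h

63.6 mg/h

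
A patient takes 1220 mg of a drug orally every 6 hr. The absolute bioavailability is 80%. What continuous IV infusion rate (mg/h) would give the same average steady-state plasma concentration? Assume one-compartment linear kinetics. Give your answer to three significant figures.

Equivalent systemic input: infusion rate = F·D/τ.
Rate = 0.8 × 1220 / 6 = 162.7 mg/h

163 mg/h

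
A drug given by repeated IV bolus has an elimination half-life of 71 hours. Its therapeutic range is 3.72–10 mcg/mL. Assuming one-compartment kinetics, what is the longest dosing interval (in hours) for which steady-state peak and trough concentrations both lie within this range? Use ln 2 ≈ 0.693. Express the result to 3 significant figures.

101 h

k = 0.693 / t½ = 0.693 / 71 = 0.009761 h⁻¹
Between IV bolus doses, concentration decays as C = C₀·e^(−kτ), so C_peak/C_trough = e^(kτ).
τ_max = ln(C_peak/C_trough) / k = ln(10/3.72) / 0.009761 = 0.9889 / 0.009761 = 101.3 h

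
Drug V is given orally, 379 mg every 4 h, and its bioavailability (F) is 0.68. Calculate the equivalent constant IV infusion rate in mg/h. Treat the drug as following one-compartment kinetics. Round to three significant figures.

64.4 mg/h

Equivalent systemic input: infusion rate = F·D/τ.
Rate = 0.68 × 379 / 4 = 64.43 mg/h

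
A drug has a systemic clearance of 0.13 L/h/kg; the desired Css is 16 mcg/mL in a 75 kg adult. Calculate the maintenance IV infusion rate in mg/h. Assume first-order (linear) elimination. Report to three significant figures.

156 mg/h

CL = 0.13 L/h/kg × 75 kg = 9.750 L/h
At steady state, infusion rate equals elimination rate: rate in = CL × Css.
Rate = CL × Css = 9.750 × 16 = 156.0 mg/h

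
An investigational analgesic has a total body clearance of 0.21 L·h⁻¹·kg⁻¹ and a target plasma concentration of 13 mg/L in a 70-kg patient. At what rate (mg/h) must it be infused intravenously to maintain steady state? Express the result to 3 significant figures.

CL = 0.21 L·h⁻¹·kg⁻¹ × 70 kg = 14.70 L/h
At steady state, infusion rate equals elimination rate: rate in = CL × Css.
R₀ = 14.70 × 13 = 191.1 mg/h

191 mg/h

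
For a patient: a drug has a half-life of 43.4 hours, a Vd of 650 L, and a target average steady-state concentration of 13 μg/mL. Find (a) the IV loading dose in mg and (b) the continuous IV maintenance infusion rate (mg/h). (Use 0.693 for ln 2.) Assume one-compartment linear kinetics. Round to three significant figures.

LD = Vd × C = 650.0 × 13 = 8450 mg
CL = 0.693 × Vd / t½ = 0.693 × 650.0 / 43.4 = 10.38 L/h
Infusion rate = CL × Css = 10.38 × 13 = 134.9 mg/h

(a) 8450 mg; (b) 135 mg/h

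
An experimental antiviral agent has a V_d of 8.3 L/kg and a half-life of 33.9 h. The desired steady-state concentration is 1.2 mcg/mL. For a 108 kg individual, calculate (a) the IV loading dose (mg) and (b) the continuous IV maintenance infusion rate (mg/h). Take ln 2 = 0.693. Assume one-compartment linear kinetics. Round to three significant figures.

Vd(total) = 108 kg × 8.3 L/kg = 896.4 L
LD = Vd × C = 896.4 × 1.2 = 1076 mg
CL = 0.693 × Vd / t½ = 0.693 × 896.4 / 33.9 = 18.32 L/h
Infusion rate = CL × Css = 18.32 × 1.2 = 21.98 mg/h

(a) 1080 mg; (b) 22.0 mg/h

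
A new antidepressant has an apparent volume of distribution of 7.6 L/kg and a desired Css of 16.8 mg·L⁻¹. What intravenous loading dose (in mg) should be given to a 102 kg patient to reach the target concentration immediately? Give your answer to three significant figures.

13000 mg

Vd(total) = 102 kg × 7.6 L/kg = 775.2 L
The loading dose fills Vd to the target concentration.
LD = Vd × C = 775.2 × 16.80 = 13020 mg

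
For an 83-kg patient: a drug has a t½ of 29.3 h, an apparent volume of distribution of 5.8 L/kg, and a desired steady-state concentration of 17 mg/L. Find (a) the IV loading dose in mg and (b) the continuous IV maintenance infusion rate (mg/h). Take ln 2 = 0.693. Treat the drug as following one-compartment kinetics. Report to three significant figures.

Total Vd = 5.8 × 83 = 481.4 L
LD = Vd × C = 481.4 × 17 = 8184 mg
CL = 0.693 × Vd / t½ = 0.693 × 481.4 / 29.3 = 11.39 L/h
Infusion rate = CL × Css = 11.39 × 17 = 193.6 mg/h

(a) 8180 mg; (b) 194 mg/h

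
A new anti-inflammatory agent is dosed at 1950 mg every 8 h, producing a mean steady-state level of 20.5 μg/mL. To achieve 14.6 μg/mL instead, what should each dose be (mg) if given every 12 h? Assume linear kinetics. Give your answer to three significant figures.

For first-order elimination, Css ∝ F·D/(CL·τ); F and CL are unchanged, so Css ∝ D/τ.
D₂ = D₁ × (Css,target / Css,current) × (τ₂/τ₁) = 1950 × (14.6/20.5) × (12/8) = 2083 mg

2080 mg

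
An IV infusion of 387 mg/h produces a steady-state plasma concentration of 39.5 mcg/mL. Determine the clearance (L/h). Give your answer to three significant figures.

At steady state, infusion rate = CL × Css, so CL = rate / Css.
CL = 387 / 39.5 = 9.797 L/h

9.80 L/h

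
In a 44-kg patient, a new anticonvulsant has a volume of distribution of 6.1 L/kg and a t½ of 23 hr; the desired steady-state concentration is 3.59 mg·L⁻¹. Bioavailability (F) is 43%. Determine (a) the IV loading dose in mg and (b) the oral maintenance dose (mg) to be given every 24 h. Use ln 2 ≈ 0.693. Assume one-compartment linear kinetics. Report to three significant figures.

(a) 964 mg; (b) 1620 mg

Vd(total) = 44 kg × 6.1 L/kg = 268.4 L
LD = Vd × C = 268.4 × 3.59 = 963.6 mg
CL = 0.693 × Vd / t½ = 0.693 × 268.4 / 23 = 8.087 L/h
D = CL × Css × τ / F = 8.087 × 3.59 × 24 / 0.43 = 1620 mg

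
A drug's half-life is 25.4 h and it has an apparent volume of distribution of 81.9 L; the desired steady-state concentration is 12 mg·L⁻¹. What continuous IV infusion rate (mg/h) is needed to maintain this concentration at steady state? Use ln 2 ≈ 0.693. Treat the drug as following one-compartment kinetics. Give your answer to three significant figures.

CL = 0.693 × Vd / t½ = 0.693 × 81.90 / 25.4 = 2.235 L/h
Infusion rate = CL × Css = 2.235 × 12 = 26.82 mg/h

26.8 mg/h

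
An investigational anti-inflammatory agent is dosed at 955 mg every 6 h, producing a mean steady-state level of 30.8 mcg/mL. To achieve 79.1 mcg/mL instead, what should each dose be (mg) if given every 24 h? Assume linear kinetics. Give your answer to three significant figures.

With linear kinetics, Css is proportional to dose rate (D/τ) at fixed clearance.
D₂ = D₁ × (Css,target / Css,current) × (τ₂/τ₁) = 955 × (79.1/30.8) × (24/6) = 9810 mg

9810 mg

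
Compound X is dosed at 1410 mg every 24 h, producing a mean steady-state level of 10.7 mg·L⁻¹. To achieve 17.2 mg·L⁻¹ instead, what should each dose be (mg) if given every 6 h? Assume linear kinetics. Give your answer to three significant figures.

567 mg

For first-order elimination, Css ∝ F·D/(CL·τ); F and CL are unchanged, so Css ∝ D/τ.
D₂ = D₁ × (Css,target / Css,current) × (τ₂/τ₁) = 1410 × (17.2/10.7) × (6/24) = 566.6 mg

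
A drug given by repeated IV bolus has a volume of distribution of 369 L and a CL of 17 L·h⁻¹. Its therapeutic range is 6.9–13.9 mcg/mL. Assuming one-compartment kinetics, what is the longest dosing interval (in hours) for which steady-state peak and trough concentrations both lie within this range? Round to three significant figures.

k = CL / Vd = 17.00 / 369.0 = 0.04607 h⁻¹
Between IV bolus doses, concentration decays as C = C₀·e^(−kτ), so C_peak/C_trough = e^(kτ).
τ_max = ln(C_peak/C_trough) / k = ln(13.9/6.9) / 0.04607 = 0.7004 / 0.04607 = 15.20 h

15.2 h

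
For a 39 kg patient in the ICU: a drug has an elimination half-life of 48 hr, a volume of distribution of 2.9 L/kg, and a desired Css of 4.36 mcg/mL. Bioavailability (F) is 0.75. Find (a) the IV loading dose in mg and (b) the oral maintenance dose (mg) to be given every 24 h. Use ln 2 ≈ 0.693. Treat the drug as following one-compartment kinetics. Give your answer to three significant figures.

(a) 493 mg; (b) 228 mg

Vd = 2.9 L/kg × 39 kg = 113.1 L
LD = Vd × C = 113.1 × 4.36 = 493.1 mg
CL = 0.693 × Vd / t½ = 0.693 × 113.1 / 48 = 1.633 L/h
D = CL × Css × τ / F = 1.633 × 4.36 × 24 / 0.75 = 227.8 mg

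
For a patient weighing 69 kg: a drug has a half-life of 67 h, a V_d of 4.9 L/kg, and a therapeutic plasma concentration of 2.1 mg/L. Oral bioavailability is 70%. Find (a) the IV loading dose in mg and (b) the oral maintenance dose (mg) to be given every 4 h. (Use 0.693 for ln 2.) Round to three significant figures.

Vd(total) = 69 kg × 4.9 L/kg = 338.1 L
LD = Vd × C = 338.1 × 2.1 = 710.0 mg
CL = 0.693 × Vd / t½ = 0.693 × 338.1 / 67 = 3.497 L/h
D = CL × Css × τ / F = 3.497 × 2.1 × 4 / 0.7 = 41.96 mg

(a) 710 mg; (b) 42.0 mg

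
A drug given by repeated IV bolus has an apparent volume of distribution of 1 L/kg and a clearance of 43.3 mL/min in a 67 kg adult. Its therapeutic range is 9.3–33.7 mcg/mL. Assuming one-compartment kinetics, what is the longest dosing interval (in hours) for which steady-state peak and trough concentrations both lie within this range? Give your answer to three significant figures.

Total Vd = 1 × 67 = 67.00 L
Convert clearance: 43.3 mL/min × 60 min/h ÷ 1000 mL/L = 2.598 L/h
k = CL / Vd = 2.598 / 67.00 = 0.03878 h⁻¹
Between IV bolus doses, concentration decays as C = C₀·e^(−kτ), so C_peak/C_trough = e^(kτ).
τ_max = ln(C_peak/C_trough) / k = ln(33.7/9.3) / 0.03878 = 1.287 / 0.03878 = 33.19 h

33.2 h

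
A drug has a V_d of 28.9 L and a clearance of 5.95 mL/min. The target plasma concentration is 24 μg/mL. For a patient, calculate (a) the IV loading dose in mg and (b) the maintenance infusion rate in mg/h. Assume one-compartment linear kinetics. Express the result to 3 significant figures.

(a) 694 mg; (b) 8.57 mg/h

Loading dose = Vd × C = 28.90 × 24 = 693.6 mg
CL = 5.95 mL/min × 60/1000 = 0.3570 L/h
Infusion rate = 0.3570 L/h × 24 mg/L = 8.568 mg/h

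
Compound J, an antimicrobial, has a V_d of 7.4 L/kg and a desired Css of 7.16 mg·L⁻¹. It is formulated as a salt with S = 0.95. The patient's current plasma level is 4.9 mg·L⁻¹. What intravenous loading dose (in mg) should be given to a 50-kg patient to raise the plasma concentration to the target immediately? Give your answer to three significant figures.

Total Vd = 7.4 × 50 = 370.0 L
The loading dose fills Vd to the target concentration.
Concentration deficit ΔC = 7.16 − 4.9 = 2.260 mg/L
LD = Vd × ΔC / S = 370.0 × 2.260 / 0.95 = 880.2 mg

880 mg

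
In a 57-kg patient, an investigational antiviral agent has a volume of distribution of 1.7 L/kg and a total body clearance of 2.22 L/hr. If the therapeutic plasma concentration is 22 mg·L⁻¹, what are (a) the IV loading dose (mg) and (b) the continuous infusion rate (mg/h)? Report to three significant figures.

(a) 2130 mg; (b) 48.8 mg/h

Total Vd = 1.7 × 57 = 96.90 L
Loading: fill Vd to C_target → 96.90 L × 22 mg/L = 2132 mg
Infusion rate = 2.220 L/h × 22 mg/L = 48.84 mg/h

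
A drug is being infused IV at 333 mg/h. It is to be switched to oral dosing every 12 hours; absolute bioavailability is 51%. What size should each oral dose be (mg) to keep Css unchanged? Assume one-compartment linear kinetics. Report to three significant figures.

To maintain the same Css, the systemic dosing rate must be unchanged: F·D/τ = infusion rate.
D = rate × τ / F = 333 × 12 / 0.51 = 7835 mg

7840 mg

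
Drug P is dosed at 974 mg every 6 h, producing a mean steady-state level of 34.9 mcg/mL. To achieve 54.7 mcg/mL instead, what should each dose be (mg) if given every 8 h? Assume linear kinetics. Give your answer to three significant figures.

2040 mg

With linear kinetics, Css is proportional to dose rate (D/τ) at fixed clearance.
D₂ = D₁ × (Css,target / Css,current) × (τ₂/τ₁) = 974 × (54.7/34.9) × (8/6) = 2035 mg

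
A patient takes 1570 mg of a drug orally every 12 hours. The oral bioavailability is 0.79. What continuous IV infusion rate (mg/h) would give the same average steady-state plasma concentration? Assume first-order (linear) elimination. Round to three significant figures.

Equivalent systemic input: infusion rate = F·D/τ.
Rate = 0.79 × 1570 / 12 = 103.4 mg/h

103 mg/h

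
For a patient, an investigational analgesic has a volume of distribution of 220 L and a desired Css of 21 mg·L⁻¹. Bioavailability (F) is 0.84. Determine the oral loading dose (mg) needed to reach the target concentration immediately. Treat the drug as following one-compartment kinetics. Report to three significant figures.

The loading dose fills Vd to the target concentration.
LD = Vd × C / F = 220.0 × 21.00 / 0.84 = 5500 mg

5500 mg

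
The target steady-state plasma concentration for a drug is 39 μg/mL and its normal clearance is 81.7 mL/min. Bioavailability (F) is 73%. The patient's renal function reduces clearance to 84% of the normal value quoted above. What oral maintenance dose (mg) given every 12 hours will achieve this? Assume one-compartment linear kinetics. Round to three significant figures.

2640 mg

CL = 81.7 mL/min = 81.7 × 0.06 = 4.902 L/h
Patient clearance = 0.84 × 4.902 = 4.118 L/h
D = CL × Css × τ / F = 4.118 × 39 × 12 / 0.73 = 2640 mg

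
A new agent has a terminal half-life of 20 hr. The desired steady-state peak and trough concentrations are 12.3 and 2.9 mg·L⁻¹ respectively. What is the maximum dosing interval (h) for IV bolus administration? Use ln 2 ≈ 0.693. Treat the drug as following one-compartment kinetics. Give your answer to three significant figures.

k = 0.693 / t½ = 0.693 / 20 = 0.03465 h⁻¹
Between IV bolus doses, concentration decays as C = C₀·e^(−kτ), so C_peak/C_trough = e^(kτ).
τ_max = ln(C_peak/C_trough) / k = ln(12.3/2.9) / 0.03465 = 1.445 / 0.03465 = 41.70 h

41.7 h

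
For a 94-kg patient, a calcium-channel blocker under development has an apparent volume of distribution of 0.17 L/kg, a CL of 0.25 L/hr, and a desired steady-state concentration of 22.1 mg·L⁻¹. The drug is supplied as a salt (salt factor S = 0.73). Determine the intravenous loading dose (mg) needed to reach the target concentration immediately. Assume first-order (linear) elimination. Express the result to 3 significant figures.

Total Vd = 0.17 × 94 = 15.98 L
LD is governed by Vd — clearance does not enter the loading-dose calculation.
LD = Vd × C / S = 15.98 × 22.10 / 0.73 = 483.8 mg

484 mg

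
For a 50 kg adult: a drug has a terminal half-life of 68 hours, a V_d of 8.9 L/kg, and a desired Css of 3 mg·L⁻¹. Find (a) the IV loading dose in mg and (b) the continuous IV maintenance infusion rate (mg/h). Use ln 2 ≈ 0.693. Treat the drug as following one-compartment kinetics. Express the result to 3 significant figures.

Vd = 8.9 L/kg × 50 kg = 445.0 L
LD = Vd × C = 445.0 × 3 = 1335 mg
CL = 0.693 × Vd / t½ = 0.693 × 445.0 / 68 = 4.535 L/h
Infusion rate = CL × Css = 4.535 × 3 = 13.61 mg/h

(a) 1340 mg; (b) 13.6 mg/h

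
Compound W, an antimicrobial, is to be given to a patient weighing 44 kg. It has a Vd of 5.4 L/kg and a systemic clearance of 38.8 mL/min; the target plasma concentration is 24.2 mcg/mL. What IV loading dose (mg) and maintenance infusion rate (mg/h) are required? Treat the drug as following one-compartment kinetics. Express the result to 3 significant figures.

(a) 5750 mg; (b) 56.3 mg/h

Vd = 5.4 L/kg × 44 kg = 237.6 L
LD = Vd · C_target = 237.6 × 24.2 = 5750 mg
CL = 38.8 mL/min = 38.8 × 0.06 = 2.328 L/h
Infusion rate = 2.328 L/h × 24.2 mg/L = 56.34 mg/h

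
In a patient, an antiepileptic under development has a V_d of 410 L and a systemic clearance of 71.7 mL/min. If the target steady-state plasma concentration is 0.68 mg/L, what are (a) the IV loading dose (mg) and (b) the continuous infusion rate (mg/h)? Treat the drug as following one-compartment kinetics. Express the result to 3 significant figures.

(a) 279 mg; (b) 2.93 mg/h

Loading: fill Vd to C_target → 410.0 L × 0.68 mg/L = 278.8 mg
Convert clearance: 71.7 mL/min × 60 min/h ÷ 1000 mL/L = 4.302 L/h
Infusion rate = 4.302 L/h × 0.68 mg/L = 2.925 mg/h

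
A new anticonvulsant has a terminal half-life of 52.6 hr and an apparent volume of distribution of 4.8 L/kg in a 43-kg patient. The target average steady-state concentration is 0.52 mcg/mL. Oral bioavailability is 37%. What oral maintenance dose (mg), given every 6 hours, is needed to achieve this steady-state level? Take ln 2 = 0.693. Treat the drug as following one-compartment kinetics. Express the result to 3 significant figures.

22.9 mg

Vd(total) = 43 kg × 4.8 L/kg = 206.4 L
CL = ln 2 · Vd / t½ = 0.693 × 206.4 / 52.6 = 2.719 L/h
D = CL × Css × τ / F = 2.719 × 0.52 × 6 / 0.37 = 22.93 mg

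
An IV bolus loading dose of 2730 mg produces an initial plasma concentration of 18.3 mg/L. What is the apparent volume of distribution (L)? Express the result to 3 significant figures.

Immediately after an IV bolus, C₀ = Dose / Vd, so Vd = Dose / C₀.
Vd = 2730 / 18.3 = 149.2 L

149 L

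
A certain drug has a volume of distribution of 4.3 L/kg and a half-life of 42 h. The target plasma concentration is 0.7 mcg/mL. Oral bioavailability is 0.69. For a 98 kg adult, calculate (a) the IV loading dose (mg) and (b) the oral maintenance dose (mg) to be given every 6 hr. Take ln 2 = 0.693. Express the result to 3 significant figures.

Total Vd = 4.3 × 98 = 421.4 L
LD = Vd × C = 421.4 × 0.7 = 295.0 mg
CL = 0.693 × Vd / t½ = 0.693 × 421.4 / 42 = 6.953 L/h
D = CL × Css × τ / F = 6.953 × 0.7 × 6 / 0.69 = 42.32 mg

(a) 295 mg; (b) 42.3 mg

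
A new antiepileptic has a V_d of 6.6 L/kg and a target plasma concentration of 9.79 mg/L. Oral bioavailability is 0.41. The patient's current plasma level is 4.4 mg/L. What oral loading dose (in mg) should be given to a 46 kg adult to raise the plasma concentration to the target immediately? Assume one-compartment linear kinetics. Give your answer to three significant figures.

Total Vd = 6.6 × 46 = 303.6 L
Concentration deficit ΔC = 9.79 − 4.4 = 5.390 mg/L
LD = Vd × ΔC / F = 303.6 × 5.390 / 0.41 = 3991 mg

3990 mg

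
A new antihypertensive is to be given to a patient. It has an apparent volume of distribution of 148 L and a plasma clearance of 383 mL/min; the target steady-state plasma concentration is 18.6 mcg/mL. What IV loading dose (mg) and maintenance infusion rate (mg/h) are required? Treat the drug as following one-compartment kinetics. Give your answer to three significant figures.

(a) 2750 mg; (b) 427 mg/h

LD = Vd · C_target = 148.0 × 18.6 = 2753 mg
Convert clearance: 383 mL/min × 60 min/h ÷ 1000 mL/L = 22.98 L/h
Maintenance: replace elimination → rate = CL × Css = 22.98 × 18.6 = 427.4 mg/h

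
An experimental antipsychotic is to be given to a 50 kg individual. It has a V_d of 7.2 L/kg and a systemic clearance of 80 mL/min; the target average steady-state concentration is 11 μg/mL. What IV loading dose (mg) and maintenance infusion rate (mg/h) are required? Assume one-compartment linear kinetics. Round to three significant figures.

Vd(total) = 50 kg × 7.2 L/kg = 360.0 L
LD = Vd · C_target = 360.0 × 11 = 3960 mg
CL = 80 mL/min = 80 × 0.06 = 4.800 L/h
Maintenance infusion rate = CL × Css = 4.800 × 11 = 52.80 mg/h

(a) 3960 mg; (b) 52.8 mg/h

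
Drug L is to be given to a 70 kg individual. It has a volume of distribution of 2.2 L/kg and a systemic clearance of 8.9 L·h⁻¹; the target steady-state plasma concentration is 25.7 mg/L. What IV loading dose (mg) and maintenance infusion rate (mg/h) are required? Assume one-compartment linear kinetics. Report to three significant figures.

(a) 3960 mg; (b) 229 mg/h

Vd = 2.2 L/kg × 70 kg = 154.0 L
LD = Vd · C_target = 154.0 × 25.7 = 3958 mg
Maintenance infusion rate = CL × Css = 8.900 × 25.7 = 228.7 mg/h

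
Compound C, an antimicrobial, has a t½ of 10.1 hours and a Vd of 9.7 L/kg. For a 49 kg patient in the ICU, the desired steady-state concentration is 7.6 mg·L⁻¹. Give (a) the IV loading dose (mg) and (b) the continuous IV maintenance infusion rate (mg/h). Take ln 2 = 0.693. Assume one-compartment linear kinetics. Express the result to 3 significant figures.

(a) 3610 mg; (b) 248 mg/h

Vd(total) = 49 kg × 9.7 L/kg = 475.3 L
LD = Vd × C = 475.3 × 7.6 = 3612 mg
CL = 0.693 × Vd / t½ = 0.693 × 475.3 / 10.1 = 32.61 L/h
Infusion rate = CL × Css = 32.61 × 7.6 = 247.8 mg/h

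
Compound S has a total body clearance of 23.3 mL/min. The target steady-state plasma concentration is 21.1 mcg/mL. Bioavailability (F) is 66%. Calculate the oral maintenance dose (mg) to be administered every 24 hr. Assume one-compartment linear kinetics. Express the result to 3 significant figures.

1070 mg

CL = 23.3 mL/min = 23.3 × 0.06 = 1.398 L/h
D = CL × Css × τ / F = 1.398 × 21.1 × 24 / 0.66 = 1073 mg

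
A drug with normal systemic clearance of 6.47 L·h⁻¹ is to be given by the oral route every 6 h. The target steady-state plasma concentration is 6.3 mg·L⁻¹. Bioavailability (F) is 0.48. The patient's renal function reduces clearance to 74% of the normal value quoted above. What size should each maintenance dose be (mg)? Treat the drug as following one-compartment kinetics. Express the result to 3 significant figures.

Patient clearance = 0.74 × 6.470 = 4.788 L/h
D = CL × Css × τ / F = 4.788 × 6.3 × 6 / 0.48 = 377.1 mg

377 mg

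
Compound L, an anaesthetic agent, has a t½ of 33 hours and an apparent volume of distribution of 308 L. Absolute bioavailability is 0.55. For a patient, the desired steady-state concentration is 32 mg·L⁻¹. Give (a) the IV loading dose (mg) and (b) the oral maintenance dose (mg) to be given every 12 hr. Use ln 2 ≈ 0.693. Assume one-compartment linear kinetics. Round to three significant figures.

(a) 9860 mg; (b) 4520 mg

LD = Vd × C = 308.0 × 32 = 9856 mg
CL = 0.693 × Vd / t½ = 0.693 × 308.0 / 33 = 6.468 L/h
D = CL × Css × τ / F = 6.468 × 32 × 12 / 0.55 = 4516 mg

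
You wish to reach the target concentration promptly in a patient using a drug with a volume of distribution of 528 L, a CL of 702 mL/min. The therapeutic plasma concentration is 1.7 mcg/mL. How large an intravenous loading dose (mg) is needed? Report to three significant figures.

LD = Vd × C = 528.0 × 1.700 = 897.6 mg

898 mg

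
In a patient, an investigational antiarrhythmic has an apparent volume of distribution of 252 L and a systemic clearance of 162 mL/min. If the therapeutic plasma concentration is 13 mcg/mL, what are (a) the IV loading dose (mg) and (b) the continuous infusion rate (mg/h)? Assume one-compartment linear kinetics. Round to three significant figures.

Loading: fill Vd to C_target → 252.0 L × 13 mg/L = 3276 mg
CL = 162 mL/min × 60/1000 = 9.720 L/h
Maintenance: replace elimination → rate = CL × Css = 9.720 × 13 = 126.4 mg/h

(a) 3280 mg; (b) 126 mg/h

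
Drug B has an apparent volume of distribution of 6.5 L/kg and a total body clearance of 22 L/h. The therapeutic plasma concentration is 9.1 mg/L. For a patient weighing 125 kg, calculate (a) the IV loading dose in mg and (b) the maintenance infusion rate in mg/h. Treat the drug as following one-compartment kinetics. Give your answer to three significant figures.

(a) 7390 mg; (b) 200 mg/h

Total Vd = 6.5 × 125 = 812.5 L
LD = Vd · C_target = 812.5 × 9.1 = 7394 mg
Maintenance: replace elimination → rate = CL × Css = 22.00 × 9.1 = 200.2 mg/h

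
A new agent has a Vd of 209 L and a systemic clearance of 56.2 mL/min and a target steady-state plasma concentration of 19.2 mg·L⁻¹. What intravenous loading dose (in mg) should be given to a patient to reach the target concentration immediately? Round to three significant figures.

LD is governed by Vd — clearance does not enter the loading-dose calculation.
LD = Vd × C = 209.0 × 19.20 = 4013 mg

4010 mg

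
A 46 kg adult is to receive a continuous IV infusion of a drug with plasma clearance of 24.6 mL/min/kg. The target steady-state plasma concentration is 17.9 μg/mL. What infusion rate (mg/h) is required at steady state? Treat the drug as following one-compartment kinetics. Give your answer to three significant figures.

CL = 24.6 mL/min/kg × 46 kg = 1132 mL/min = 1132 × 60/1000 = 67.92 L/h
At steady state, infusion rate equals elimination rate: rate in = CL × Css.
Infusion rate = CL · Css = 67.92 L/h × 17.9 mg/L = 1216 mg/h

1220 mg/h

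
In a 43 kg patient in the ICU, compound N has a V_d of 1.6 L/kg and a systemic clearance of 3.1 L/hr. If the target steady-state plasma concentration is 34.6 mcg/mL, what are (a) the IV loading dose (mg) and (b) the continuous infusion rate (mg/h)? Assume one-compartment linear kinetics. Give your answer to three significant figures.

(a) 2380 mg; (b) 107 mg/h

Total Vd = 1.6 × 43 = 68.80 L
Loading dose = Vd × C = 68.80 × 34.6 = 2380 mg
Infusion rate = 3.100 L/h × 34.6 mg/L = 107.3 mg/h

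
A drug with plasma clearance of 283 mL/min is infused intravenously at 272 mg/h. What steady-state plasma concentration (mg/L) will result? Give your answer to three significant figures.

16.0 mg/L

Convert clearance: 283 mL/min × 60 min/h ÷ 1000 mL/L = 16.98 L/h
Css = rate / CL = 272 / 16.98 = 16.02 mg/L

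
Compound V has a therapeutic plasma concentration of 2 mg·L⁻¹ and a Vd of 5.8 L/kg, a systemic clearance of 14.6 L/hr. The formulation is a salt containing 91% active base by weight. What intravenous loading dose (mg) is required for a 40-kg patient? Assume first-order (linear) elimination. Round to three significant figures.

510 mg

Total Vd = 5.8 × 40 = 232.0 L
LD = Vd × C / S = 232.0 × 2.000 / 0.91 = 509.9 mg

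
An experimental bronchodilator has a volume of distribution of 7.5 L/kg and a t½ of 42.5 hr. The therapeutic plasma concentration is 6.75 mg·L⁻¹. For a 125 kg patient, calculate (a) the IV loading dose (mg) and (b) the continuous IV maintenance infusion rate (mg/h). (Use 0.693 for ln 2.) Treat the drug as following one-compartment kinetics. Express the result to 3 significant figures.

Vd(total) = 125 kg × 7.5 L/kg = 937.5 L
LD = Vd × C = 937.5 × 6.75 = 6328 mg
CL = 0.693 × Vd / t½ = 0.693 × 937.5 / 42.5 = 15.29 L/h
Infusion rate = CL × Css = 15.29 × 6.75 = 103.2 mg/h

(a) 6330 mg; (b) 103 mg/h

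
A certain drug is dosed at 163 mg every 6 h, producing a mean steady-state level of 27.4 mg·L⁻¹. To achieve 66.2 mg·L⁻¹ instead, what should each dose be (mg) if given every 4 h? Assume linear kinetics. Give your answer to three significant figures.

263 mg

For first-order elimination, Css ∝ F·D/(CL·τ); F and CL are unchanged, so Css ∝ D/τ.
D₂ = D₁ × (Css,target / Css,current) × (τ₂/τ₁) = 163 × (66.2/27.4) × (4/6) = 262.5 mg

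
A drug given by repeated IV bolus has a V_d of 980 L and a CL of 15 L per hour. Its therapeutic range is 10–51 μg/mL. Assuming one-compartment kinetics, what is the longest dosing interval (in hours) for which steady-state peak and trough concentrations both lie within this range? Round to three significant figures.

k = CL / Vd = 15.00 / 980.0 = 0.01531 h⁻¹
Between IV bolus doses, concentration decays as C = C₀·e^(−kτ), so C_peak/C_trough = e^(kτ).
τ_max = ln(C_peak/C_trough) / k = ln(51/10) / 0.01531 = 1.629 / 0.01531 = 106.4 h

106 h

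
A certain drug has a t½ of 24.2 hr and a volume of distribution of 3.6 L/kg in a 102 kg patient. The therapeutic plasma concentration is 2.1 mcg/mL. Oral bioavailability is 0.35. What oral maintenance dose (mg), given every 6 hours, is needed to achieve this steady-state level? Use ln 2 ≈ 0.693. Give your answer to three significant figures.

Vd(total) = 102 kg × 3.6 L/kg = 367.2 L
CL = ln 2 · Vd / t½ = 0.693 × 367.2 / 24.2 = 10.52 L/h
D = CL × Css × τ / F = 10.52 × 2.1 × 6 / 0.35 = 378.7 mg

379 mg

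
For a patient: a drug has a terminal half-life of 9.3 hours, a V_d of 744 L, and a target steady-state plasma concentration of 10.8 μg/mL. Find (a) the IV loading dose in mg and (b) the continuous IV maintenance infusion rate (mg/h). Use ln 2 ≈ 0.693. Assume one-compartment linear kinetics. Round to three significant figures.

LD = Vd × C = 744.0 × 10.8 = 8035 mg
CL = 0.693 × Vd / t½ = 0.693 × 744.0 / 9.3 = 55.44 L/h
Infusion rate = CL × Css = 55.44 × 10.8 = 598.8 mg/h

(a) 8040 mg; (b) 599 mg/h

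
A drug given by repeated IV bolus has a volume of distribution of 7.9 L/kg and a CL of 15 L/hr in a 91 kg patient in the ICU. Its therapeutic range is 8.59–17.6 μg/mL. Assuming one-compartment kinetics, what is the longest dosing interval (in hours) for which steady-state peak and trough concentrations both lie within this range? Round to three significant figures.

Vd(total) = 91 kg × 7.9 L/kg = 718.9 L
k = CL / Vd = 15.00 / 718.9 = 0.02087 h⁻¹
Between IV bolus doses, concentration decays as C = C₀·e^(−kτ), so C_peak/C_trough = e^(kτ).
τ_max = ln(C_peak/C_trough) / k = ln(17.6/8.59) / 0.02087 = 0.7173 / 0.02087 = 34.37 h

34.4 h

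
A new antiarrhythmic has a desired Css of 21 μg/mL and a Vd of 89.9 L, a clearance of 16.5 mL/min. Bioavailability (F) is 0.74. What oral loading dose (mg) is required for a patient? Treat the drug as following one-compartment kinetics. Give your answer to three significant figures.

LD = Vd × C / F = 89.90 × 21.00 / 0.74 = 2551 mg

2550 mg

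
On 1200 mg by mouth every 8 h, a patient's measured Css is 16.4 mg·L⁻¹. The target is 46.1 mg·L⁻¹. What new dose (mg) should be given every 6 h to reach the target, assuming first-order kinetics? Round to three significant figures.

2530 mg

With linear kinetics, Css is proportional to dose rate (D/τ) at fixed clearance.
D₂ = D₁ × (Css,target / Css,current) × (τ₂/τ₁) = 1200 × (46.1/16.4) × (6/8) = 2530 mg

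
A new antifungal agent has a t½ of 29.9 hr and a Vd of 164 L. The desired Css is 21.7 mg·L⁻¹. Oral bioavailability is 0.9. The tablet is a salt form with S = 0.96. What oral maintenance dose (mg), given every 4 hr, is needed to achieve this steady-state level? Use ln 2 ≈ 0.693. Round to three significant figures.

CL = ln 2 · Vd / t½ = 0.693 × 164.0 / 29.9 = 3.801 L/h
D = CL × Css × τ / F / S = 3.801 × 21.7 × 4 / 0.9 / 0.96 = 381.9 mg

382 mg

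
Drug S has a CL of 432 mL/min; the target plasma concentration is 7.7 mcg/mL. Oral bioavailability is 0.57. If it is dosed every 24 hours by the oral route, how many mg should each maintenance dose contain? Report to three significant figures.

CL = 432 mL/min = 432 × 0.06 = 25.92 L/h
D = CL × Css × τ / F = 25.92 × 7.7 × 24 / 0.57 = 8404 mg

8400 mg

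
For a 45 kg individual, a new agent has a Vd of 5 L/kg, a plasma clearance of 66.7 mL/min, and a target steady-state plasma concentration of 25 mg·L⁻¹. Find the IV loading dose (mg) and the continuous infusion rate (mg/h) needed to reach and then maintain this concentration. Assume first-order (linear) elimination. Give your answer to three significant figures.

Total Vd = 5 × 45 = 225.0 L
Loading: fill Vd to C_target → 225.0 L × 25 mg/L = 5625 mg
Convert clearance: 66.7 mL/min × 60 min/h ÷ 1000 mL/L = 4.002 L/h
Maintenance infusion rate = CL × Css = 4.002 × 25 = 100.1 mg/h

(a) 5630 mg; (b) 100 mg/h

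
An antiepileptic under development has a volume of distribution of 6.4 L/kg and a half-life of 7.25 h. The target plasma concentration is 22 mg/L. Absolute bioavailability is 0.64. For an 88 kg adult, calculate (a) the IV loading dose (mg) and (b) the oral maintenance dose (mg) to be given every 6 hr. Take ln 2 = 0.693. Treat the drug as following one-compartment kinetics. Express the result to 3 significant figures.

(a) 12400 mg; (b) 11100 mg

Total Vd = 6.4 × 88 = 563.2 L
LD = Vd × C = 563.2 × 22 = 12390 mg
CL = 0.693 × Vd / t½ = 0.693 × 563.2 / 7.25 = 53.83 L/h
D = CL × Css × τ / F = 53.83 × 22 × 6 / 0.64 = 11100 mg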